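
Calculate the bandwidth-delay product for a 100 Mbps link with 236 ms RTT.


BDP = bandwidth * RTT
= 100 Mbps * 236 ms
= 100 * 1e6 * 236 / 1000 bits
= 23600000 bits
= 2950000 bytes
= 2880.8594 KB
BDP = 23600000 bits (2950000 bytes)


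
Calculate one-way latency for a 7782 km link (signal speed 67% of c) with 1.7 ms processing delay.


Speed = 0.67 * 3e5 km/s = 201000 km/s
Propagation delay = 7782 / 201000 = 0.0387 s = 38.7164 ms
Processing delay = 1.7 ms
Total one-way latency = 40.4164 ms


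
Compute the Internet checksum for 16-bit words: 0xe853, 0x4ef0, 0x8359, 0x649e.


Sum all words (with carry folding):
+ 0xe853 = 0xe853
+ 0x4ef0 = 0x3744
+ 0x8359 = 0xba9d
+ 0x649e = 0x1f3c
One's complement: ~0x1f3c
Checksum = 0xe0c3


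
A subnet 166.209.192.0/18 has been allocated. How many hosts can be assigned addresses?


Host bits = 32 - 18 = 14
Total addresses = 2^14 = 16384
Usable = total - 2 (network and broadcast)
Usable hosts: 16382


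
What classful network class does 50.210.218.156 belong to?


First octet: 50
Binary: 00110010
0xxxxxxx -> Class A (1-126)
Class A, default mask 255.0.0.0 (/8)


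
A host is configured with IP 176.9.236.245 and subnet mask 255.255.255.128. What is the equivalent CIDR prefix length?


Binary: 11111111.11111111.11111111.10000000
Count leading 1s
Prefix: /25


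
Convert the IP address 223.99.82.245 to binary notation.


223 = 11011111
99 = 01100011
82 = 01010010
245 = 11110101
Binary: 11011111.01100011.01010010.11110101


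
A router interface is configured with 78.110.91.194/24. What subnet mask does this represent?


/24 means 24 network bits, 8 host bits
Binary: 11111111111111111111111100000000
Mask: 255.255.255.0


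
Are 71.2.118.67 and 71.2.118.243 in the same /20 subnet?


Mask: 255.255.240.0
71.2.118.67 AND mask = 71.2.112.0
71.2.118.243 AND mask = 71.2.112.0
Yes, same subnet (71.2.112.0)


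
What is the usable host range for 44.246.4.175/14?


Network: 44.244.0.0
Broadcast: 44.247.255.255
First usable = network + 1
Last usable = broadcast - 1
Range: 44.244.0.1 to 44.247.255.254


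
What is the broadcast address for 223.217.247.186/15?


Network: 223.216.0.0/15
Host bits = 17
Set all host bits to 1:
Broadcast: 223.217.255.255


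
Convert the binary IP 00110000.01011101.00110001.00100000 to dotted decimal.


00110000 = 48
01011101 = 93
00110001 = 49
00100000 = 32
IP: 48.93.49.32


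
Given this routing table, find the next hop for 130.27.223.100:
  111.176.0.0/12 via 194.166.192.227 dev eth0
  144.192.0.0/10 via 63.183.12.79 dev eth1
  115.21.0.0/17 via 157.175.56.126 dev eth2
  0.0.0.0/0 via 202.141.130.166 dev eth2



Longest prefix match for 130.27.223.100:
  /12 111.176.0.0: no
  /10 144.192.0.0: no
  /17 115.21.0.0: no
  /0 0.0.0.0: MATCH
Selected: next-hop 202.141.130.166 via eth2 (matched /0)


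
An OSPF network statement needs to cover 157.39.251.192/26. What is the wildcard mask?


Subnet mask: 255.255.255.192
Wildcard = 255.255.255.255 - subnet mask
255 - 255 = 0
255 - 255 = 0
255 - 255 = 0
255 - 192 = 63
Wildcard: 0.0.0.63


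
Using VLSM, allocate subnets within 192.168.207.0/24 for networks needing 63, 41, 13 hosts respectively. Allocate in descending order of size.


63 hosts -> /25 (126 usable): 192.168.207.0/25
41 hosts -> /26 (62 usable): 192.168.207.128/26
13 hosts -> /28 (14 usable): 192.168.207.192/28
Allocation: 192.168.207.0/25 (63 hosts, 126 usable); 192.168.207.128/26 (41 hosts, 62 usable); 192.168.207.192/28 (13 hosts, 14 usable)


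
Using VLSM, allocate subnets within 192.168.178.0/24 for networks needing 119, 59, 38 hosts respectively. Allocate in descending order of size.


119 hosts -> /25 (126 usable): 192.168.178.0/25
59 hosts -> /26 (62 usable): 192.168.178.128/26
38 hosts -> /26 (62 usable): 192.168.178.192/26
Allocation: 192.168.178.0/25 (119 hosts, 126 usable); 192.168.178.128/26 (59 hosts, 62 usable); 192.168.178.192/26 (38 hosts, 62 usable)


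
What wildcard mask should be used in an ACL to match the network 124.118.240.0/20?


Subnet mask: 255.255.240.0
Wildcard = 255.255.255.255 - subnet mask
255 - 255 = 0
255 - 255 = 0
255 - 240 = 15
255 - 0 = 255
Wildcard: 0.0.15.255


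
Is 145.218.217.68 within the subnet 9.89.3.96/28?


Subnet network: 9.89.3.96
Test IP AND mask: 145.218.217.64
No, 145.218.217.68 is not in 9.89.3.96/28


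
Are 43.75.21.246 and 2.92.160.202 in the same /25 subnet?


Mask: 255.255.255.128
43.75.21.246 AND mask = 43.75.21.128
2.92.160.202 AND mask = 2.92.160.128
No, different subnets (43.75.21.128 vs 2.92.160.128)


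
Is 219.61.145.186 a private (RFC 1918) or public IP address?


RFC 1918 private ranges:
  10.0.0.0/8 (10.0.0.0 - 10.255.255.255)
  172.16.0.0/12 (172.16.0.0 - 172.31.255.255)
  192.168.0.0/16 (192.168.0.0 - 192.168.255.255)
Public (not in any RFC 1918 range)


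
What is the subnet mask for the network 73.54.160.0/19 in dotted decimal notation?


/19 means 19 network bits, 13 host bits
Binary: 11111111111111111110000000000000
Mask: 255.255.224.0


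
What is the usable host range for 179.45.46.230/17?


Network: 179.45.0.0
Broadcast: 179.45.127.255
First usable = network + 1
Last usable = broadcast - 1
Range: 179.45.0.1 to 179.45.127.254


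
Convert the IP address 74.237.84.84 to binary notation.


74 = 01001010
237 = 11101101
84 = 01010100
84 = 01010100
Binary: 01001010.11101101.01010100.01010100


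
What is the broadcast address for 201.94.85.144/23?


Network: 201.94.84.0/23
Host bits = 9
Set all host bits to 1:
Broadcast: 201.94.85.255


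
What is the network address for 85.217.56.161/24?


IP:   01010101.11011001.00111000.10100001
Mask: 11111111.11111111.11111111.00000000
AND operation:
Net:  01010101.11011001.00111000.00000000
Network: 85.217.56.0/24


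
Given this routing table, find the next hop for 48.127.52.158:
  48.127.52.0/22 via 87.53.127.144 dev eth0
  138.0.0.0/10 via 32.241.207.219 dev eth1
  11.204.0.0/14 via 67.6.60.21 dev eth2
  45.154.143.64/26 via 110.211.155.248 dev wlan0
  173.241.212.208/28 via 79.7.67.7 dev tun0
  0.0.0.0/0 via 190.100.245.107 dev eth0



Longest prefix match for 48.127.52.158:
  /22 48.127.52.0: MATCH
  /10 138.0.0.0: no
  /14 11.204.0.0: no
  /26 45.154.143.64: no
  /28 173.241.212.208: no
  /0 0.0.0.0: MATCH
Selected: next-hop 87.53.127.144 via eth0 (matched /22)


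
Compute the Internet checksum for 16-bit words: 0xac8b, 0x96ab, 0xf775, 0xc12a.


Sum all words (with carry folding):
+ 0xac8b = 0xac8b
+ 0x96ab = 0x4337
+ 0xf775 = 0x3aad
+ 0xc12a = 0xfbd7
One's complement: ~0xfbd7
Checksum = 0x0428


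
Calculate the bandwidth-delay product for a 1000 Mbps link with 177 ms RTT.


BDP = bandwidth * RTT
= 1000 Mbps * 177 ms
= 1000 * 1e6 * 177 / 1000 bits
= 177000000 bits
= 22125000 bytes
= 21606.4453 KB
BDP = 177000000 bits (22125000 bytes)


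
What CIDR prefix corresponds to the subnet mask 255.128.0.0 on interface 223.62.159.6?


Binary: 11111111.10000000.00000000.00000000
Count leading 1s
Prefix: /9


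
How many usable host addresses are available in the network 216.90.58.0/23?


Host bits = 32 - 23 = 9
Total addresses = 2^9 = 512
Usable = total - 2 (network and broadcast)
Usable hosts: 510


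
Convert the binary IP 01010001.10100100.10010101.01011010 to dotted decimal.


01010001 = 81
10100100 = 164
10010101 = 149
01011010 = 90
IP: 81.164.149.90


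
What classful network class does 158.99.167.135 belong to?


First octet: 158
Binary: 10011110
10xxxxxx -> Class B (128-191)
Class B, default mask 255.255.0.0 (/16)


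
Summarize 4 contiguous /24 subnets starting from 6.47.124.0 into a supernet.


Original prefix: /24
Number of subnets: 4 = 2^2
New prefix = 24 - 2 = 22
Supernet: 6.47.124.0/22


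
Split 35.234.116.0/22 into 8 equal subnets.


New prefix = 22 + 3 = 25
Each subnet has 128 addresses
  35.234.116.0/25
  35.234.116.128/25
  35.234.117.0/25
  35.234.117.128/25
  35.234.118.0/25
  35.234.118.128/25
  35.234.119.0/25
  35.234.119.128/25
Subnets: 35.234.116.0/25, 35.234.116.128/25, 35.234.117.0/25, 35.234.117.128/25, 35.234.118.0/25, 35.234.118.128/25, 35.234.119.0/25, 35.234.119.128/25


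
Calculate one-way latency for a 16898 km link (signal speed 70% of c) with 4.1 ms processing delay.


Speed = 0.7 * 3e5 km/s = 210000 km/s
Propagation delay = 16898 / 210000 = 0.0805 s = 80.4667 ms
Processing delay = 4.1 ms
Total one-way latency = 84.5667 ms


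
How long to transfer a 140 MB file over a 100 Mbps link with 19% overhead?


Effective throughput = 100 * (1 - 19/100) = 81 Mbps
File size in Mb = 140 * 8 = 1120 Mb
Time = 1120 / 81
Time = 13.8272 seconds


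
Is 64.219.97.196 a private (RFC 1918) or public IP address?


RFC 1918 private ranges:
  10.0.0.0/8 (10.0.0.0 - 10.255.255.255)
  172.16.0.0/12 (172.16.0.0 - 172.31.255.255)
  192.168.0.0/16 (192.168.0.0 - 192.168.255.255)
Public (not in any RFC 1918 range)


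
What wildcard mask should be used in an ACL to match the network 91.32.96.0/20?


Subnet mask: 255.255.240.0
Wildcard = 255.255.255.255 - subnet mask
255 - 255 = 0
255 - 255 = 0
255 - 240 = 15
255 - 0 = 255
Wildcard: 0.0.15.255


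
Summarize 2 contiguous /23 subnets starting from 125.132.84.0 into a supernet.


Original prefix: /23
Number of subnets: 2 = 2^1
New prefix = 23 - 1 = 22
Supernet: 125.132.84.0/22


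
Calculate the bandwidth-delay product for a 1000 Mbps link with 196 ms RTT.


BDP = bandwidth * RTT
= 1000 Mbps * 196 ms
= 1000 * 1e6 * 196 / 1000 bits
= 196000000 bits
= 24500000 bytes
= 23925.7812 KB
BDP = 196000000 bits (24500000 bytes)


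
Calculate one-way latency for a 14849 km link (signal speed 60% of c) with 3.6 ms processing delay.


Speed = 0.6 * 3e5 km/s = 180000 km/s
Propagation delay = 14849 / 180000 = 0.0825 s = 82.4944 ms
Processing delay = 3.6 ms
Total one-way latency = 86.0944 ms


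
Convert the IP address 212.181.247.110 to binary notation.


212 = 11010100
181 = 10110101
247 = 11110111
110 = 01101110
Binary: 11010100.10110101.11110111.01101110


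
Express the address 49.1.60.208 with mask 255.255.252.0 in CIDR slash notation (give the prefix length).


Binary: 11111111.11111111.11111100.00000000
Count leading 1s
Prefix: /22


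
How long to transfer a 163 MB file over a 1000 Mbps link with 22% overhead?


Effective throughput = 1000 * (1 - 22/100) = 780 Mbps
File size in Mb = 163 * 8 = 1304 Mb
Time = 1304 / 780
Time = 1.6718 seconds


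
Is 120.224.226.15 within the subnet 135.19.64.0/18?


Subnet network: 135.19.64.0
Test IP AND mask: 120.224.192.0
No, 120.224.226.15 is not in 135.19.64.0/18


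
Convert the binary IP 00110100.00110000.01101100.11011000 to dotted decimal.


00110100 = 52
00110000 = 48
01101100 = 108
11011000 = 216
IP: 52.48.108.216


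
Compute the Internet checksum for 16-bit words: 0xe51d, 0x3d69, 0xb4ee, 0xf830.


Sum all words (with carry folding):
+ 0xe51d = 0xe51d
+ 0x3d69 = 0x2287
+ 0xb4ee = 0xd775
+ 0xf830 = 0xcfa6
One's complement: ~0xcfa6
Checksum = 0x3059


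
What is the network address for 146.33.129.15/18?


IP:   10010010.00100001.10000001.00001111
Mask: 11111111.11111111.11000000.00000000
AND operation:
Net:  10010010.00100001.10000000.00000000
Network: 146.33.128.0/18


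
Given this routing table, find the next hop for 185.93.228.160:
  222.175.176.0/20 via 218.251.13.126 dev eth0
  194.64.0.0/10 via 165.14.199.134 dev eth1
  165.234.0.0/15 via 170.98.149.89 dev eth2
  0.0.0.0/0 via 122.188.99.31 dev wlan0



Longest prefix match for 185.93.228.160:
  /20 222.175.176.0: no
  /10 194.64.0.0: no
  /15 165.234.0.0: no
  /0 0.0.0.0: MATCH
Selected: next-hop 122.188.99.31 via wlan0 (matched /0)


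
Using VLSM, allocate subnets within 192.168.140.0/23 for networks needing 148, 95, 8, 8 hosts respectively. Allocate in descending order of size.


148 hosts -> /24 (254 usable): 192.168.140.0/24
95 hosts -> /25 (126 usable): 192.168.141.0/25
8 hosts -> /28 (14 usable): 192.168.141.128/28
8 hosts -> /28 (14 usable): 192.168.141.144/28
Allocation: 192.168.140.0/24 (148 hosts, 254 usable); 192.168.141.0/25 (95 hosts, 126 usable); 192.168.141.128/28 (8 hosts, 14 usable); 192.168.141.144/28 (8 hosts, 14 usable)


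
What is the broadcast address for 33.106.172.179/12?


Network: 33.96.0.0/12
Host bits = 20
Set all host bits to 1:
Broadcast: 33.111.255.255


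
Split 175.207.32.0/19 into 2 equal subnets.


New prefix = 19 + 1 = 20
Each subnet has 4096 addresses
  175.207.32.0/20
  175.207.48.0/20
Subnets: 175.207.32.0/20, 175.207.48.0/20


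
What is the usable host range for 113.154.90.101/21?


Network: 113.154.88.0
Broadcast: 113.154.95.255
First usable = network + 1
Last usable = broadcast - 1
Range: 113.154.88.1 to 113.154.95.254


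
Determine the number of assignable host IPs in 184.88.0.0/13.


Host bits = 32 - 13 = 19
Total addresses = 2^19 = 524288
Usable = total - 2 (network and broadcast)
Usable hosts: 524286


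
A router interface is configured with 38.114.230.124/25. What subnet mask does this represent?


/25 means 25 network bits, 7 host bits
Binary: 11111111111111111111111110000000
Mask: 255.255.255.128


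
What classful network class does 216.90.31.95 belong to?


First octet: 216
Binary: 11011000
110xxxxx -> Class C (192-223)
Class C, default mask 255.255.255.0 (/24)


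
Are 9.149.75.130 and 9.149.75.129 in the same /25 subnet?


Mask: 255.255.255.128
9.149.75.130 AND mask = 9.149.75.128
9.149.75.129 AND mask = 9.149.75.128
Yes, same subnet (9.149.75.128)


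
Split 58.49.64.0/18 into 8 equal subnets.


New prefix = 18 + 3 = 21
Each subnet has 2048 addresses
  58.49.64.0/21
  58.49.72.0/21
  58.49.80.0/21
  58.49.88.0/21
  58.49.96.0/21
  58.49.104.0/21
  58.49.112.0/21
  58.49.120.0/21
Subnets: 58.49.64.0/21, 58.49.72.0/21, 58.49.80.0/21, 58.49.88.0/21, 58.49.96.0/21, 58.49.104.0/21, 58.49.112.0/21, 58.49.120.0/21


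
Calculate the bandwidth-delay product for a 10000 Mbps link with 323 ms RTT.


BDP = bandwidth * RTT
= 10000 Mbps * 323 ms
= 10000 * 1e6 * 323 / 1000 bits
= 3230000000 bits
= 403750000 bytes
= 394287.1094 KB
BDP = 3230000000 bits (403750000 bytes)


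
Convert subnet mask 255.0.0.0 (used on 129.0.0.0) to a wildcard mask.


Subnet mask: 255.0.0.0
Wildcard = 255.255.255.255 - subnet mask
255 - 255 = 0
255 - 0 = 255
255 - 0 = 255
255 - 0 = 255
Wildcard: 0.255.255.255


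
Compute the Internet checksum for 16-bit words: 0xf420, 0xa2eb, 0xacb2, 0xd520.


Sum all words (with carry folding):
+ 0xf420 = 0xf420
+ 0xa2eb = 0x970c
+ 0xacb2 = 0x43bf
+ 0xd520 = 0x18e0
One's complement: ~0x18e0
Checksum = 0xe71f


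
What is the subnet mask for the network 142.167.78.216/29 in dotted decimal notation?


/29 means 29 network bits, 3 host bits
Binary: 11111111111111111111111111111000
Mask: 255.255.255.248


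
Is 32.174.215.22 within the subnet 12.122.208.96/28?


Subnet network: 12.122.208.96
Test IP AND mask: 32.174.215.16
No, 32.174.215.22 is not in 12.122.208.96/28


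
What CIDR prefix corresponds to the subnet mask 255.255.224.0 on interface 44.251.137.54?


Binary: 11111111.11111111.11100000.00000000
Count leading 1s
Prefix: /19


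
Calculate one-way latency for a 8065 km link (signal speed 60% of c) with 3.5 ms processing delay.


Speed = 0.6 * 3e5 km/s = 180000 km/s
Propagation delay = 8065 / 180000 = 0.0448 s = 44.8056 ms
Processing delay = 3.5 ms
Total one-way latency = 48.3056 ms


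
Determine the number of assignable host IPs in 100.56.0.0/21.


Host bits = 32 - 21 = 11
Total addresses = 2^11 = 2048
Usable = total - 2 (network and broadcast)
Usable hosts: 2046


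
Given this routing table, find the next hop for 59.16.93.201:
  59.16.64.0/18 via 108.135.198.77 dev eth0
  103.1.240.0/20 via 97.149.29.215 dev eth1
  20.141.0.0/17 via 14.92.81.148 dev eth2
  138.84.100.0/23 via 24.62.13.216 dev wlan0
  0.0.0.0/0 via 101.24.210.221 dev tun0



Longest prefix match for 59.16.93.201:
  /18 59.16.64.0: MATCH
  /20 103.1.240.0: no
  /17 20.141.0.0: no
  /23 138.84.100.0: no
  /0 0.0.0.0: MATCH
Selected: next-hop 108.135.198.77 via eth0 (matched /18)


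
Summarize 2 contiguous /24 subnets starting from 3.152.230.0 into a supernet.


Original prefix: /24
Number of subnets: 2 = 2^1
New prefix = 24 - 1 = 23
Supernet: 3.152.230.0/23


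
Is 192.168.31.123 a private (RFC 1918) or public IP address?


RFC 1918 private ranges:
  10.0.0.0/8 (10.0.0.0 - 10.255.255.255)
  172.16.0.0/12 (172.16.0.0 - 172.31.255.255)
  192.168.0.0/16 (192.168.0.0 - 192.168.255.255)
Private (in 192.168.0.0/16)


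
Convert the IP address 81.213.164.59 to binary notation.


81 = 01010001
213 = 11010101
164 = 10100100
59 = 00111011
Binary: 01010001.11010101.10100100.00111011


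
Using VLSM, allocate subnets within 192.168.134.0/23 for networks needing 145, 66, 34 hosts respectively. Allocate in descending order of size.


145 hosts -> /24 (254 usable): 192.168.134.0/24
66 hosts -> /25 (126 usable): 192.168.135.0/25
34 hosts -> /26 (62 usable): 192.168.135.128/26
Allocation: 192.168.134.0/24 (145 hosts, 254 usable); 192.168.135.0/25 (66 hosts, 126 usable); 192.168.135.128/26 (34 hosts, 62 usable)


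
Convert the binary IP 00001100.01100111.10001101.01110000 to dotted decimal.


00001100 = 12
01100111 = 103
10001101 = 141
01110000 = 112
IP: 12.103.141.112


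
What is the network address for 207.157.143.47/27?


IP:   11001111.10011101.10001111.00101111
Mask: 11111111.11111111.11111111.11100000
AND operation:
Net:  11001111.10011101.10001111.00100000
Network: 207.157.143.32/27


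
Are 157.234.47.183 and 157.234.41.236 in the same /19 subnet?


Mask: 255.255.224.0
157.234.47.183 AND mask = 157.234.32.0
157.234.41.236 AND mask = 157.234.32.0
Yes, same subnet (157.234.32.0)


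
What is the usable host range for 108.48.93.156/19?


Network: 108.48.64.0
Broadcast: 108.48.95.255
First usable = network + 1
Last usable = broadcast - 1
Range: 108.48.64.1 to 108.48.95.254


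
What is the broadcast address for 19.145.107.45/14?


Network: 19.144.0.0/14
Host bits = 18
Set all host bits to 1:
Broadcast: 19.147.255.255


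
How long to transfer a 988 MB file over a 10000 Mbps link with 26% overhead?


Effective throughput = 10000 * (1 - 26/100) = 7400 Mbps
File size in Mb = 988 * 8 = 7904 Mb
Time = 7904 / 7400
Time = 1.0681 seconds


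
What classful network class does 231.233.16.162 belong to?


First octet: 231
Binary: 11100111
1110xxxx -> Class D (224-239)
Class D (multicast), default mask N/A


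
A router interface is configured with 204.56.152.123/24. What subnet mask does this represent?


/24 means 24 network bits, 8 host bits
Binary: 11111111111111111111111100000000
Mask: 255.255.255.0


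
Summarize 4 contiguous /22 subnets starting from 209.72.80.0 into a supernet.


Original prefix: /22
Number of subnets: 4 = 2^2
New prefix = 22 - 2 = 20
Supernet: 209.72.80.0/20


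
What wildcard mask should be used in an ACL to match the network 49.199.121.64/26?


Subnet mask: 255.255.255.192
Wildcard = 255.255.255.255 - subnet mask
255 - 255 = 0
255 - 255 = 0
255 - 255 = 0
255 - 192 = 63
Wildcard: 0.0.0.63


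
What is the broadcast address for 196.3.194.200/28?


Network: 196.3.194.192/28
Host bits = 4
Set all host bits to 1:
Broadcast: 196.3.194.207


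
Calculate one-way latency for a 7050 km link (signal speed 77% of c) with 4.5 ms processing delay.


Speed = 0.77 * 3e5 km/s = 231000 km/s
Propagation delay = 7050 / 231000 = 0.0305 s = 30.5195 ms
Processing delay = 4.5 ms
Total one-way latency = 35.0195 ms


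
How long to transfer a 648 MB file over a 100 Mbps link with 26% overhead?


Effective throughput = 100 * (1 - 26/100) = 74 Mbps
File size in Mb = 648 * 8 = 5184 Mb
Time = 5184 / 74
Time = 70.0541 seconds


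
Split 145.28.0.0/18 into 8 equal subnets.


New prefix = 18 + 3 = 21
Each subnet has 2048 addresses
  145.28.0.0/21
  145.28.8.0/21
  145.28.16.0/21
  145.28.24.0/21
  145.28.32.0/21
  145.28.40.0/21
  145.28.48.0/21
  145.28.56.0/21
Subnets: 145.28.0.0/21, 145.28.8.0/21, 145.28.16.0/21, 145.28.24.0/21, 145.28.32.0/21, 145.28.40.0/21, 145.28.48.0/21, 145.28.56.0/21


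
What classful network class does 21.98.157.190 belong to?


First octet: 21
Binary: 00010101
0xxxxxxx -> Class A (1-126)
Class A, default mask 255.0.0.0 (/8)


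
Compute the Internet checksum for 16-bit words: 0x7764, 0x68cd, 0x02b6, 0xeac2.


Sum all words (with carry folding):
+ 0x7764 = 0x7764
+ 0x68cd = 0xe031
+ 0x02b6 = 0xe2e7
+ 0xeac2 = 0xcdaa
One's complement: ~0xcdaa
Checksum = 0x3255


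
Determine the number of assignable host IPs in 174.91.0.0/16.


Host bits = 32 - 16 = 16
Total addresses = 2^16 = 65536
Usable = total - 2 (network and broadcast)
Usable hosts: 65534


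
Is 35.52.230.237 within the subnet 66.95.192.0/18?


Subnet network: 66.95.192.0
Test IP AND mask: 35.52.192.0
No, 35.52.230.237 is not in 66.95.192.0/18


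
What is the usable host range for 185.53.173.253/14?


Network: 185.52.0.0
Broadcast: 185.55.255.255
First usable = network + 1
Last usable = broadcast - 1
Range: 185.52.0.1 to 185.55.255.254


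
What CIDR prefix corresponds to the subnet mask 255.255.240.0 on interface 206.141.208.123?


Binary: 11111111.11111111.11110000.00000000
Count leading 1s
Prefix: /20


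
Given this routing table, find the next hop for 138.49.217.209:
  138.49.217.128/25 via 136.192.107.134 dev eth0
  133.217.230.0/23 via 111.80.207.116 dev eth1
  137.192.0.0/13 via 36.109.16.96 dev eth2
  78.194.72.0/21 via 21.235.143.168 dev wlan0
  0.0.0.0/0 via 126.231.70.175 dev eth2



Longest prefix match for 138.49.217.209:
  /25 138.49.217.128: MATCH
  /23 133.217.230.0: no
  /13 137.192.0.0: no
  /21 78.194.72.0: no
  /0 0.0.0.0: MATCH
Selected: next-hop 136.192.107.134 via eth0 (matched /25)


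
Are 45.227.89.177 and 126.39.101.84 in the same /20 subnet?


Mask: 255.255.240.0
45.227.89.177 AND mask = 45.227.80.0
126.39.101.84 AND mask = 126.39.96.0
No, different subnets (45.227.80.0 vs 126.39.96.0)


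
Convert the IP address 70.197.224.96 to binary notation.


70 = 01000110
197 = 11000101
224 = 11100000
96 = 01100000
Binary: 01000110.11000101.11100000.01100000


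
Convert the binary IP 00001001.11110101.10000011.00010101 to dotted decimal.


00001001 = 9
11110101 = 245
10000011 = 131
00010101 = 21
IP: 9.245.131.21


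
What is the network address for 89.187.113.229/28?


IP:   01011001.10111011.01110001.11100101
Mask: 11111111.11111111.11111111.11110000
AND operation:
Net:  01011001.10111011.01110001.11100000
Network: 89.187.113.224/28


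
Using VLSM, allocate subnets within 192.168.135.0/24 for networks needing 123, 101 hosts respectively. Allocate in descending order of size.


123 hosts -> /25 (126 usable): 192.168.135.0/25
101 hosts -> /25 (126 usable): 192.168.135.128/25
Allocation: 192.168.135.0/25 (123 hosts, 126 usable); 192.168.135.128/25 (101 hosts, 126 usable)


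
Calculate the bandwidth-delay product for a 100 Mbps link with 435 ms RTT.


BDP = bandwidth * RTT
= 100 Mbps * 435 ms
= 100 * 1e6 * 435 / 1000 bits
= 43500000 bits
= 5437500 bytes
= 5310.0586 KB
BDP = 43500000 bits (5437500 bytes)


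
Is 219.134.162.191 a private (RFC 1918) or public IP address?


RFC 1918 private ranges:
  10.0.0.0/8 (10.0.0.0 - 10.255.255.255)
  172.16.0.0/12 (172.16.0.0 - 172.31.255.255)
  192.168.0.0/16 (192.168.0.0 - 192.168.255.255)
Public (not in any RFC 1918 range)


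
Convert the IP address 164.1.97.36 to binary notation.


164 = 10100100
1 = 00000001
97 = 01100001
36 = 00100100
Binary: 10100100.00000001.01100001.00100100


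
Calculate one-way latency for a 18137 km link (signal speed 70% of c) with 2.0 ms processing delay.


Speed = 0.7 * 3e5 km/s = 210000 km/s
Propagation delay = 18137 / 210000 = 0.0864 s = 86.3667 ms
Processing delay = 2.0 ms
Total one-way latency = 88.3667 ms


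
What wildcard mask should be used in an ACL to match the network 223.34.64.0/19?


Subnet mask: 255.255.224.0
Wildcard = 255.255.255.255 - subnet mask
255 - 255 = 0
255 - 255 = 0
255 - 224 = 31
255 - 0 = 255
Wildcard: 0.0.31.255


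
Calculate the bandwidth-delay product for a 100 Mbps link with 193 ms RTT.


BDP = bandwidth * RTT
= 100 Mbps * 193 ms
= 100 * 1e6 * 193 / 1000 bits
= 19300000 bits
= 2412500 bytes
= 2355.957 KB
BDP = 19300000 bits (2412500 bytes)


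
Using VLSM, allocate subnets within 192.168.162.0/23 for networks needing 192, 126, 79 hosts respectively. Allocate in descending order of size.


192 hosts -> /24 (254 usable): 192.168.162.0/24
126 hosts -> /25 (126 usable): 192.168.163.0/25
79 hosts -> /25 (126 usable): 192.168.163.128/25
Allocation: 192.168.162.0/24 (192 hosts, 254 usable); 192.168.163.0/25 (126 hosts, 126 usable); 192.168.163.128/25 (79 hosts, 126 usable)


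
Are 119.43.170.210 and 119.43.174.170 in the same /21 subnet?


Mask: 255.255.248.0
119.43.170.210 AND mask = 119.43.168.0
119.43.174.170 AND mask = 119.43.168.0
Yes, same subnet (119.43.168.0)


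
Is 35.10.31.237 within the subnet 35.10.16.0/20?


Subnet network: 35.10.16.0
Test IP AND mask: 35.10.16.0
Yes, 35.10.31.237 is in 35.10.16.0/20


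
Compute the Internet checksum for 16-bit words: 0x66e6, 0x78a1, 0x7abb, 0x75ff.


Sum all words (with carry folding):
+ 0x66e6 = 0x66e6
+ 0x78a1 = 0xdf87
+ 0x7abb = 0x5a43
+ 0x75ff = 0xd042
One's complement: ~0xd042
Checksum = 0x2fbd


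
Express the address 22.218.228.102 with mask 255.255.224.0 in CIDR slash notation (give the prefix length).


Binary: 11111111.11111111.11100000.00000000
Count leading 1s
Prefix: /19


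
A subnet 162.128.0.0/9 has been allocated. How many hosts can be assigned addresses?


Host bits = 32 - 9 = 23
Total addresses = 2^23 = 8388608
Usable = total - 2 (network and broadcast)
Usable hosts: 8388606


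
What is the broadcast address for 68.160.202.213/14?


Network: 68.160.0.0/14
Host bits = 18
Set all host bits to 1:
Broadcast: 68.163.255.255


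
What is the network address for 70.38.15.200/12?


IP:   01000110.00100110.00001111.11001000
Mask: 11111111.11110000.00000000.00000000
AND operation:
Net:  01000110.00100000.00000000.00000000
Network: 70.32.0.0/12


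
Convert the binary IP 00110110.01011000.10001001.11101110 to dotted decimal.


00110110 = 54
01011000 = 88
10001001 = 137
11101110 = 238
IP: 54.88.137.238


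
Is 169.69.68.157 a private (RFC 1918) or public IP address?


RFC 1918 private ranges:
  10.0.0.0/8 (10.0.0.0 - 10.255.255.255)
  172.16.0.0/12 (172.16.0.0 - 172.31.255.255)
  192.168.0.0/16 (192.168.0.0 - 192.168.255.255)
Public (not in any RFC 1918 range)


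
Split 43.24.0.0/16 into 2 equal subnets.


New prefix = 16 + 1 = 17
Each subnet has 32768 addresses
  43.24.0.0/17
  43.24.128.0/17
Subnets: 43.24.0.0/17, 43.24.128.0/17


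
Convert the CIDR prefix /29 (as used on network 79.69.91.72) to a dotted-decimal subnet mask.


/29 means 29 network bits, 3 host bits
Binary: 11111111111111111111111111111000
Mask: 255.255.255.248


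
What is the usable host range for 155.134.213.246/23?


Network: 155.134.212.0
Broadcast: 155.134.213.255
First usable = network + 1
Last usable = broadcast - 1
Range: 155.134.212.1 to 155.134.213.254


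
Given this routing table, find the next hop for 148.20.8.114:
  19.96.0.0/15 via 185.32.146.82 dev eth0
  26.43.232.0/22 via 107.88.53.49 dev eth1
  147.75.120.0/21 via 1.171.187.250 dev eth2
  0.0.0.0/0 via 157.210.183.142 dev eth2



Longest prefix match for 148.20.8.114:
  /15 19.96.0.0: no
  /22 26.43.232.0: no
  /21 147.75.120.0: no
  /0 0.0.0.0: MATCH
Selected: next-hop 157.210.183.142 via eth2 (matched /0)


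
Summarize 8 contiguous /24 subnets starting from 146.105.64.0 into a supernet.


Original prefix: /24
Number of subnets: 8 = 2^3
New prefix = 24 - 3 = 21
Supernet: 146.105.64.0/21


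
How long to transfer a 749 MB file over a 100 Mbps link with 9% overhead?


Effective throughput = 100 * (1 - 9/100) = 91 Mbps
File size in Mb = 749 * 8 = 5992 Mb
Time = 5992 / 91
Time = 65.8462 seconds


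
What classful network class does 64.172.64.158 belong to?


First octet: 64
Binary: 01000000
0xxxxxxx -> Class A (1-126)
Class A, default mask 255.0.0.0 (/8)


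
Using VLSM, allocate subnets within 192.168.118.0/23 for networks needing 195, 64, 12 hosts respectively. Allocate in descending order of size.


195 hosts -> /24 (254 usable): 192.168.118.0/24
64 hosts -> /25 (126 usable): 192.168.119.0/25
12 hosts -> /28 (14 usable): 192.168.119.128/28
Allocation: 192.168.118.0/24 (195 hosts, 254 usable); 192.168.119.0/25 (64 hosts, 126 usable); 192.168.119.128/28 (12 hosts, 14 usable)


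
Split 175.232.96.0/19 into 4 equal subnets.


New prefix = 19 + 2 = 21
Each subnet has 2048 addresses
  175.232.96.0/21
  175.232.104.0/21
  175.232.112.0/21
  175.232.120.0/21
Subnets: 175.232.96.0/21, 175.232.104.0/21, 175.232.112.0/21, 175.232.120.0/21


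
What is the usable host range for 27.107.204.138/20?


Network: 27.107.192.0
Broadcast: 27.107.207.255
First usable = network + 1
Last usable = broadcast - 1
Range: 27.107.192.1 to 27.107.207.254


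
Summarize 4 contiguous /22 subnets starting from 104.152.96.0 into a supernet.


Original prefix: /22
Number of subnets: 4 = 2^2
New prefix = 22 - 2 = 20
Supernet: 104.152.96.0/20


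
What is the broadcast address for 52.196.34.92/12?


Network: 52.192.0.0/12
Host bits = 20
Set all host bits to 1:
Broadcast: 52.207.255.255


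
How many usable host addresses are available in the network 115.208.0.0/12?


Host bits = 32 - 12 = 20
Total addresses = 2^20 = 1048576
Usable = total - 2 (network and broadcast)
Usable hosts: 1048574


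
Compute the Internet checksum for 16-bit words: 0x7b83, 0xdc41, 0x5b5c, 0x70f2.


Sum all words (with carry folding):
+ 0x7b83 = 0x7b83
+ 0xdc41 = 0x57c5
+ 0x5b5c = 0xb321
+ 0x70f2 = 0x2414
One's complement: ~0x2414
Checksum = 0xdbeb


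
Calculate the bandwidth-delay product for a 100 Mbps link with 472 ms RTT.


BDP = bandwidth * RTT
= 100 Mbps * 472 ms
= 100 * 1e6 * 472 / 1000 bits
= 47200000 bits
= 5900000 bytes
= 5761.7188 KB
BDP = 47200000 bits (5900000 bytes)


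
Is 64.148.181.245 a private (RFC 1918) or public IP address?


RFC 1918 private ranges:
  10.0.0.0/8 (10.0.0.0 - 10.255.255.255)
  172.16.0.0/12 (172.16.0.0 - 172.31.255.255)
  192.168.0.0/16 (192.168.0.0 - 192.168.255.255)
Public (not in any RFC 1918 range)


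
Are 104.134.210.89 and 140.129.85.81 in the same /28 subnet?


Mask: 255.255.255.240
104.134.210.89 AND mask = 104.134.210.80
140.129.85.81 AND mask = 140.129.85.80
No, different subnets (104.134.210.80 vs 140.129.85.80)


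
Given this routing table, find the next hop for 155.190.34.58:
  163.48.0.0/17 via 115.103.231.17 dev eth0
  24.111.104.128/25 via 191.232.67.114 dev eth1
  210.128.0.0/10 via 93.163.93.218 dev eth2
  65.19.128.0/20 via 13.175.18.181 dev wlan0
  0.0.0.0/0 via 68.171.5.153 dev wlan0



Longest prefix match for 155.190.34.58:
  /17 163.48.0.0: no
  /25 24.111.104.128: no
  /10 210.128.0.0: no
  /20 65.19.128.0: no
  /0 0.0.0.0: MATCH
Selected: next-hop 68.171.5.153 via wlan0 (matched /0)


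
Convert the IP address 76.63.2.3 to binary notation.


76 = 01001100
63 = 00111111
2 = 00000010
3 = 00000011
Binary: 01001100.00111111.00000010.00000011


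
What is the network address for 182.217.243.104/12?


IP:   10110110.11011001.11110011.01101000
Mask: 11111111.11110000.00000000.00000000
AND operation:
Net:  10110110.11010000.00000000.00000000
Network: 182.208.0.0/12


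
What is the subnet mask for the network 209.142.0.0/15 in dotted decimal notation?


/15 means 15 network bits, 17 host bits
Binary: 11111111111111100000000000000000
Mask: 255.254.0.0


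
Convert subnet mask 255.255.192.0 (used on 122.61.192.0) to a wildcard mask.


Subnet mask: 255.255.192.0
Wildcard = 255.255.255.255 - subnet mask
255 - 255 = 0
255 - 255 = 0
255 - 192 = 63
255 - 0 = 255
Wildcard: 0.0.63.255


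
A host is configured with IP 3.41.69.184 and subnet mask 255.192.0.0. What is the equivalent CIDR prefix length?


Binary: 11111111.11000000.00000000.00000000
Count leading 1s
Prefix: /10


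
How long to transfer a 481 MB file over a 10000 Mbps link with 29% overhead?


Effective throughput = 10000 * (1 - 29/100) = 7100 Mbps
File size in Mb = 481 * 8 = 3848 Mb
Time = 3848 / 7100
Time = 0.542 seconds


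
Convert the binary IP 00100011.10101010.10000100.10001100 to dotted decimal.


00100011 = 35
10101010 = 170
10000100 = 132
10001100 = 140
IP: 35.170.132.140


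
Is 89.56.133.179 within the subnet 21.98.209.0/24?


Subnet network: 21.98.209.0
Test IP AND mask: 89.56.133.0
No, 89.56.133.179 is not in 21.98.209.0/24


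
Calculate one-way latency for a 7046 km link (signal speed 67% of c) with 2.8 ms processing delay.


Speed = 0.67 * 3e5 km/s = 201000 km/s
Propagation delay = 7046 / 201000 = 0.0351 s = 35.0547 ms
Processing delay = 2.8 ms
Total one-way latency = 37.8547 ms


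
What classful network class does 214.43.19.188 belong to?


First octet: 214
Binary: 11010110
110xxxxx -> Class C (192-223)
Class C, default mask 255.255.255.0 (/24)


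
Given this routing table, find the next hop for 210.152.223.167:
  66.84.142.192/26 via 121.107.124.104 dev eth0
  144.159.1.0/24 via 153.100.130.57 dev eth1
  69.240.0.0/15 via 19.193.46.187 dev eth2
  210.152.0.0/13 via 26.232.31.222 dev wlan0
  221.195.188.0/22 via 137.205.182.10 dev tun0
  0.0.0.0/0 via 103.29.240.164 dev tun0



Longest prefix match for 210.152.223.167:
  /26 66.84.142.192: no
  /24 144.159.1.0: no
  /15 69.240.0.0: no
  /13 210.152.0.0: MATCH
  /22 221.195.188.0: no
  /0 0.0.0.0: MATCH
Selected: next-hop 26.232.31.222 via wlan0 (matched /13)


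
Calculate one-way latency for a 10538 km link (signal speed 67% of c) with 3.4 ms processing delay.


Speed = 0.67 * 3e5 km/s = 201000 km/s
Propagation delay = 10538 / 201000 = 0.0524 s = 52.4279 ms
Processing delay = 3.4 ms
Total one-way latency = 55.8279 ms


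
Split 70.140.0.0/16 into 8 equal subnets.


New prefix = 16 + 3 = 19
Each subnet has 8192 addresses
  70.140.0.0/19
  70.140.32.0/19
  70.140.64.0/19
  70.140.96.0/19
  70.140.128.0/19
  70.140.160.0/19
  70.140.192.0/19
  70.140.224.0/19
Subnets: 70.140.0.0/19, 70.140.32.0/19, 70.140.64.0/19, 70.140.96.0/19, 70.140.128.0/19, 70.140.160.0/19, 70.140.192.0/19, 70.140.224.0/19


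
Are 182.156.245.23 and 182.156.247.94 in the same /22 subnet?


Mask: 255.255.252.0
182.156.245.23 AND mask = 182.156.244.0
182.156.247.94 AND mask = 182.156.244.0
Yes, same subnet (182.156.244.0)


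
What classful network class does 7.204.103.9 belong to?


First octet: 7
Binary: 00000111
0xxxxxxx -> Class A (1-126)
Class A, default mask 255.0.0.0 (/8)


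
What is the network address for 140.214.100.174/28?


IP:   10001100.11010110.01100100.10101110
Mask: 11111111.11111111.11111111.11110000
AND operation:
Net:  10001100.11010110.01100100.10100000
Network: 140.214.100.160/28


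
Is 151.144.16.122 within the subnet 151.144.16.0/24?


Subnet network: 151.144.16.0
Test IP AND mask: 151.144.16.0
Yes, 151.144.16.122 is in 151.144.16.0/24


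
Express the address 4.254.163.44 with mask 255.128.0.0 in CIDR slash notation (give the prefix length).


Binary: 11111111.10000000.00000000.00000000
Count leading 1s
Prefix: /9


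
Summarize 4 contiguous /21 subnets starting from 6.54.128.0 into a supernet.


Original prefix: /21
Number of subnets: 4 = 2^2
New prefix = 21 - 2 = 19
Supernet: 6.54.128.0/19


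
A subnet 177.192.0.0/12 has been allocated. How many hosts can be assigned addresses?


Host bits = 32 - 12 = 20
Total addresses = 2^20 = 1048576
Usable = total - 2 (network and broadcast)
Usable hosts: 1048574


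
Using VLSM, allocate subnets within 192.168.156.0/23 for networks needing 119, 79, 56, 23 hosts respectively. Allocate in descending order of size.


119 hosts -> /25 (126 usable): 192.168.156.0/25
79 hosts -> /25 (126 usable): 192.168.156.128/25
56 hosts -> /26 (62 usable): 192.168.157.0/26
23 hosts -> /27 (30 usable): 192.168.157.64/27
Allocation: 192.168.156.0/25 (119 hosts, 126 usable); 192.168.156.128/25 (79 hosts, 126 usable); 192.168.157.0/26 (56 hosts, 62 usable); 192.168.157.64/27 (23 hosts, 30 usable)


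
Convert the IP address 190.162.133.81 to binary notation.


190 = 10111110
162 = 10100010
133 = 10000101
81 = 01010001
Binary: 10111110.10100010.10000101.01010001


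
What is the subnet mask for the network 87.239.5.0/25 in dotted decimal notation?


/25 means 25 network bits, 7 host bits
Binary: 11111111111111111111111110000000
Mask: 255.255.255.128


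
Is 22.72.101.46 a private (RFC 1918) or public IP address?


RFC 1918 private ranges:
  10.0.0.0/8 (10.0.0.0 - 10.255.255.255)
  172.16.0.0/12 (172.16.0.0 - 172.31.255.255)
  192.168.0.0/16 (192.168.0.0 - 192.168.255.255)
Public (not in any RFC 1918 range)


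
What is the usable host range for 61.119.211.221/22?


Network: 61.119.208.0
Broadcast: 61.119.211.255
First usable = network + 1
Last usable = broadcast - 1
Range: 61.119.208.1 to 61.119.211.254


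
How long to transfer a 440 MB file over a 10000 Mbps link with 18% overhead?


Effective throughput = 10000 * (1 - 18/100) = 8200 Mbps
File size in Mb = 440 * 8 = 3520 Mb
Time = 3520 / 8200
Time = 0.4293 seconds


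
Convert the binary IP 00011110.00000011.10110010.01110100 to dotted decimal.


00011110 = 30
00000011 = 3
10110010 = 178
01110100 = 116
IP: 30.3.178.116


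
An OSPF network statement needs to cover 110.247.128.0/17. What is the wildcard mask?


Subnet mask: 255.255.128.0
Wildcard = 255.255.255.255 - subnet mask
255 - 255 = 0
255 - 255 = 0
255 - 128 = 127
255 - 0 = 255
Wildcard: 0.0.127.255


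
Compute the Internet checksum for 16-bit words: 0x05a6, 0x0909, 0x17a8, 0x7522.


Sum all words (with carry folding):
+ 0x05a6 = 0x05a6
+ 0x0909 = 0x0eaf
+ 0x17a8 = 0x2657
+ 0x7522 = 0x9b79
One's complement: ~0x9b79
Checksum = 0x6486


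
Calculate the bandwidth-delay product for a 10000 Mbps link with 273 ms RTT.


BDP = bandwidth * RTT
= 10000 Mbps * 273 ms
= 10000 * 1e6 * 273 / 1000 bits
= 2730000000 bits
= 341250000 bytes
= 333251.9531 KB
BDP = 2730000000 bits (341250000 bytes)


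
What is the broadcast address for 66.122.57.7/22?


Network: 66.122.56.0/22
Host bits = 10
Set all host bits to 1:
Broadcast: 66.122.59.255


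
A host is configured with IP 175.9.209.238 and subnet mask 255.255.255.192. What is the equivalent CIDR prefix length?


Binary: 11111111.11111111.11111111.11000000
Count leading 1s
Prefix: /26


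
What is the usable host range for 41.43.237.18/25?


Network: 41.43.237.0
Broadcast: 41.43.237.127
First usable = network + 1
Last usable = broadcast - 1
Range: 41.43.237.1 to 41.43.237.126


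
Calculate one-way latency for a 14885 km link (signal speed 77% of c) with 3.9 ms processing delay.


Speed = 0.77 * 3e5 km/s = 231000 km/s
Propagation delay = 14885 / 231000 = 0.0644 s = 64.4372 ms
Processing delay = 3.9 ms
Total one-way latency = 68.3372 ms


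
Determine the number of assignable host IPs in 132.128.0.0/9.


Host bits = 32 - 9 = 23
Total addresses = 2^23 = 8388608
Usable = total - 2 (network and broadcast)
Usable hosts: 8388606


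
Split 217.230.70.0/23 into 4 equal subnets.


New prefix = 23 + 2 = 25
Each subnet has 128 addresses
  217.230.70.0/25
  217.230.70.128/25
  217.230.71.0/25
  217.230.71.128/25
Subnets: 217.230.70.0/25, 217.230.70.128/25, 217.230.71.0/25, 217.230.71.128/25
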